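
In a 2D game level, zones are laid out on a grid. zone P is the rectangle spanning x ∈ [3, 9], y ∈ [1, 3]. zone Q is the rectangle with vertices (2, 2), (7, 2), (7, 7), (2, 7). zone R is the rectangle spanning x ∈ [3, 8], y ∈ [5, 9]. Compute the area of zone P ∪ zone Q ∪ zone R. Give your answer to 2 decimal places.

By inclusion–exclusion:
Individual areas: |zone P| = 12, |zone Q| = 25, |zone R| = 20.
|zone P∩zone Q|: x∈[3,7], y∈[2,3] → 4·1 = 4.
|zone P∩zone R| = 0 (no overlap).
|zone Q∩zone R|: x∈[3,7], y∈[5,7] → 4·2 = 8.
|zone P∩zone Q∩zone R| = 0.
|zone P ∪ zone Q ∪ zone R| = 57 − 12 + 0 = 45.00.

45.00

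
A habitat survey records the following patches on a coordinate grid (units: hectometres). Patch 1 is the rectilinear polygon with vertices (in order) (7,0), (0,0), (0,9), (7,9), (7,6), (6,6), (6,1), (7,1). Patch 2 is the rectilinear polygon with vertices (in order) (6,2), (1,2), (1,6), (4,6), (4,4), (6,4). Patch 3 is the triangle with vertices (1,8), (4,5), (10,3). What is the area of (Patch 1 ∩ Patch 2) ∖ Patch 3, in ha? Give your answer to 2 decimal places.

|Patch 1 ∩ Patch 2| = 16.
|(Patch 1 ∩ Patch 2) ∩ Patch 3| = 0.5.
|(Patch 1 ∩ Patch 2) ∖ Patch 3| = 16 − 0.5 = 15.50.

15.50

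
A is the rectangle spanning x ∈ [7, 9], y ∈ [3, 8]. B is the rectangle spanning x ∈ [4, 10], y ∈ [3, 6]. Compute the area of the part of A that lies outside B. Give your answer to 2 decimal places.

4.00

|A∩B|: x∈[7,9], y∈[3,6] → 2·3 = 6.
|A| = 10.
|A ∖ B| = |A| − |A∩B| = 10 − 6 = 4.00.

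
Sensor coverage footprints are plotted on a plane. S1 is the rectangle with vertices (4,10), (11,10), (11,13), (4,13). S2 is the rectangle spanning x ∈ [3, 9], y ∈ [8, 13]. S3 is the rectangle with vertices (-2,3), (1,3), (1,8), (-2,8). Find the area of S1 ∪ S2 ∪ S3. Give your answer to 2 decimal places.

By inclusion–exclusion:
Individual areas: |S1| = 21, |S2| = 30, |S3| = 15.
|S1∩S2|: x∈[4,9], y∈[10,13] → 5·3 = 15.
|S1∩S3| = 0 (no overlap).
|S2∩S3| = 0 (no overlap).
|S1∩S2∩S3| = 0.
|S1 ∪ S2 ∪ S3| = 66 − 15 + 0 = 51.00.

51.00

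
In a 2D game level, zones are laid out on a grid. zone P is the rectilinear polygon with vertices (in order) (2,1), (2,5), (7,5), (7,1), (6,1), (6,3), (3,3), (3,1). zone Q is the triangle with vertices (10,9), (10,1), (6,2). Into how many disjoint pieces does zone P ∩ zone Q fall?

zone P ∩ zone Q is a single connected region.

1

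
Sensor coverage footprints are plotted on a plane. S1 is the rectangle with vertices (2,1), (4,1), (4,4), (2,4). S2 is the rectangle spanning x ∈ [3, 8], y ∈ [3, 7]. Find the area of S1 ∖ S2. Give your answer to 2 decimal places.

5.00

|S1∩S2|: x∈[3,4], y∈[3,4] → 1·1 = 1.
|S1| = 6.
|S1 ∖ S2| = |S1| − |S1∩S2| = 6 − 1 = 5.00.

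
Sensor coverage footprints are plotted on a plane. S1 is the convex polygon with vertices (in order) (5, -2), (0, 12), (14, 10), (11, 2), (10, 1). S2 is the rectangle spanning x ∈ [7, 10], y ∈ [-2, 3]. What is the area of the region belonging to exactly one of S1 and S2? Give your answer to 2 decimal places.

|S1| = 112, |S2| = 15, |S1∩S2| = 8.7.
|S1 △ S2| = |S1| + |S2| − 2·|S1∩S2| = 112 + 15 − 17.4 = 109.60.

109.60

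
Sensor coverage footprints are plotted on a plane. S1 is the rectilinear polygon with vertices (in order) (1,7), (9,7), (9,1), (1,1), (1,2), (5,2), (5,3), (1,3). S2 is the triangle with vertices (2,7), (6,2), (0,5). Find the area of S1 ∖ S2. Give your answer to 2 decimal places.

|S1| = 44, |S1∩S2| = 8.
|S1 ∖ S2| = |S1| − |S1∩S2| = 44 − 8 = 36.00.

36.00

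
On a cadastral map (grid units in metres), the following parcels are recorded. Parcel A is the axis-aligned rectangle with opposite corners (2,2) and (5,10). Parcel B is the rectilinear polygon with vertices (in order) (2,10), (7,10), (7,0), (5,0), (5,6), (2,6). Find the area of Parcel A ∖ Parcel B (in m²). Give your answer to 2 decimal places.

12.00

|Parcel A| = 24, |Parcel A∩Parcel B| = 12.
|Parcel A ∖ Parcel B| = |Parcel A| − |Parcel A∩Parcel B| = 24 − 12 = 12.00.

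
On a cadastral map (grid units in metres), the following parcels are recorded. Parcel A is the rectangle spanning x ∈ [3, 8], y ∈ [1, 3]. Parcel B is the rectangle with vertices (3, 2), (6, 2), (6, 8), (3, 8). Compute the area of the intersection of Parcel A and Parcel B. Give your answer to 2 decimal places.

|Parcel A∩Parcel B|: x∈[3,6], y∈[2,3] → 3·1 = 3.

3.00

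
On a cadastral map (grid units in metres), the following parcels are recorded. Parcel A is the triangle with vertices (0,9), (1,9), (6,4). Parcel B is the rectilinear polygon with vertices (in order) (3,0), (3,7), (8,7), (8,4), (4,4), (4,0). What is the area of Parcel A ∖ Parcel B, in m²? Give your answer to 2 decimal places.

1.75

|Parcel A| = 2.5, |Parcel A∩Parcel B| = 0.75.
|Parcel A ∖ Parcel B| = |Parcel A| − |Parcel A∩Parcel B| = 2.5 − 0.75 = 1.75.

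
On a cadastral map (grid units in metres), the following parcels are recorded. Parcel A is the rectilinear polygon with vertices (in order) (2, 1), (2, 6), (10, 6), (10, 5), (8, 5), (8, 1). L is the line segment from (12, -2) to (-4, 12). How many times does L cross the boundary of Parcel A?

2

The segment meets the boundary at (2.857,6), (8,1.5).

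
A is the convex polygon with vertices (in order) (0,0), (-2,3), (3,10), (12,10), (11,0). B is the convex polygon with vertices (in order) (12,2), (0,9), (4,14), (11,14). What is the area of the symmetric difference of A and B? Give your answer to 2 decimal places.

|A| = 114.5, |B| = 86, |A∩B| = 46.0458.
|A △ B| = |A| + |B| − 2·|A∩B| = 114.5 + 86 − 92.0915 = 108.41.

108.41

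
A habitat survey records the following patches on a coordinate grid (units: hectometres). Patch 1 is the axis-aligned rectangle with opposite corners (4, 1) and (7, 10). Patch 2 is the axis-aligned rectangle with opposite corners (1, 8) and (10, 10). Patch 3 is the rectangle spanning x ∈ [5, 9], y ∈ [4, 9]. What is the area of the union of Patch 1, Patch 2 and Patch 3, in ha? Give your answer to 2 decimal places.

47.00

By inclusion–exclusion:
Individual areas: |Patch 1| = 27, |Patch 2| = 18, |Patch 3| = 20.
|Patch 1∩Patch 2|: x∈[4,7], y∈[8,10] → 3·2 = 6.
|Patch 1∩Patch 3|: x∈[5,7], y∈[4,9] → 2·5 = 10.
|Patch 2∩Patch 3|: x∈[5,9], y∈[8,9] → 4·1 = 4.
|Patch 1∩Patch 2∩Patch 3| = 2.
|Patch 1 ∪ Patch 2 ∪ Patch 3| = 65 − 20 + 2 = 47.00.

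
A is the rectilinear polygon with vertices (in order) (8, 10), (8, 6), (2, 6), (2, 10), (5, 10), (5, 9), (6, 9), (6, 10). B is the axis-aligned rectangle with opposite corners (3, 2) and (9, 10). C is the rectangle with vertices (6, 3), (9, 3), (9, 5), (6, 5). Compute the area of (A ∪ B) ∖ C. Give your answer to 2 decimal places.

46.00

|A ∪ B| = 52.
|(A ∪ B) ∩ C| = 6.
|(A ∪ B) ∖ C| = 52 − 6 = 46.00.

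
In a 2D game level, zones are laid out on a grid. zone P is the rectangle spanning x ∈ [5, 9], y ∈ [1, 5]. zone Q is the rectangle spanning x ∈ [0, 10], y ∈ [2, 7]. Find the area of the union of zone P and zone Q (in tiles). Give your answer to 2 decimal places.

By inclusion–exclusion:
Individual areas: |zone P| = 16, |zone Q| = 50.
|zone P∩zone Q|: x∈[5,9], y∈[2,5] → 4·3 = 12.
|zone P ∪ zone Q| = 66 − 12 = 54.00.

54.00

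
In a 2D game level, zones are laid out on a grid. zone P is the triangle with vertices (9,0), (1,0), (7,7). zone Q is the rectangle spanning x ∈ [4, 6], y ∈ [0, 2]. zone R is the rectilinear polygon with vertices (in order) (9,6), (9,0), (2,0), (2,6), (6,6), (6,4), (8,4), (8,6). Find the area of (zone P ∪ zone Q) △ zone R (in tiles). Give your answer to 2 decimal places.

18.57

|zone P ∪ zone Q| = 28.
|(zone P ∪ zone Q) ∩ zone R| = 23.7143.
|(zone P ∪ zone Q) △ zone R| = 28 + 38 − 47.4286 = 18.57.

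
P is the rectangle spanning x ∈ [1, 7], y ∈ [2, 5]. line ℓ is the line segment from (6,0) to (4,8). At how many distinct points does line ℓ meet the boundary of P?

The segment meets the boundary at (4.75,5), (5.5,2).

2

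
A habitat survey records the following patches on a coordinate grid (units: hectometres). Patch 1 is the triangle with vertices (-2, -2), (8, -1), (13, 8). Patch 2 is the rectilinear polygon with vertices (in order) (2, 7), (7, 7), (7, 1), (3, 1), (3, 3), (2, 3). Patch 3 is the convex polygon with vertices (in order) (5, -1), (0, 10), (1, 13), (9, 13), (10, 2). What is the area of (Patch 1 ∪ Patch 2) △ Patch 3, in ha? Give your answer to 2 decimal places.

|Patch 1 ∪ Patch 2| = 63.8333.
|(Patch 1 ∪ Patch 2) ∩ Patch 3| = 39.7783.
|(Patch 1 ∪ Patch 2) △ Patch 3| = 63.8333 + 98 − 79.5567 = 82.28.

82.28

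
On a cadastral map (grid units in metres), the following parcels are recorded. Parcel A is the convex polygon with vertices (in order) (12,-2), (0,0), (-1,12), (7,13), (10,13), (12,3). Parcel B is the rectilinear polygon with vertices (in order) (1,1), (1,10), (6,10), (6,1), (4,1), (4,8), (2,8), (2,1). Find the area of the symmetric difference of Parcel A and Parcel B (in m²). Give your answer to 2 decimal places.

|Parcel A| = 161, |Parcel B| = 31, |Parcel A∩Parcel B| = 31.
|Parcel A △ Parcel B| = |Parcel A| + |Parcel B| − 2·|Parcel A∩Parcel B| = 161 + 31 − 62 = 130.00.

130.00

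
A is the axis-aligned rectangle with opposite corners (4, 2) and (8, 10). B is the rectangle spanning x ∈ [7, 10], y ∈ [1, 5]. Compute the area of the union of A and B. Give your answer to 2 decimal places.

41.00

By inclusion–exclusion:
Individual areas: |A| = 32, |B| = 12.
|A∩B|: x∈[7,8], y∈[2,5] → 1·3 = 3.
|A ∪ B| = 44 − 3 = 41.00.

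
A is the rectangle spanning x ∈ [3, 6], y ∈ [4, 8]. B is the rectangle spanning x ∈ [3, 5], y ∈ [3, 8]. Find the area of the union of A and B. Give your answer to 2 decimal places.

14.00

By inclusion–exclusion:
Individual areas: |A| = 12, |B| = 10.
|A∩B|: x∈[3,5], y∈[4,8] → 2·4 = 8.
|A ∪ B| = 22 − 8 = 14.00.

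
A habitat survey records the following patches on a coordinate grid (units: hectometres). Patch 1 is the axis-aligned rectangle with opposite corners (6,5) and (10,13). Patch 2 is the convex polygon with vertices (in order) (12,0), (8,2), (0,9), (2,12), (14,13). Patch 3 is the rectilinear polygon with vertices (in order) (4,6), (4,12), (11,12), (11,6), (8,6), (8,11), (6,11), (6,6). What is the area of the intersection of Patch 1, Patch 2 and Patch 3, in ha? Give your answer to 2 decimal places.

14.00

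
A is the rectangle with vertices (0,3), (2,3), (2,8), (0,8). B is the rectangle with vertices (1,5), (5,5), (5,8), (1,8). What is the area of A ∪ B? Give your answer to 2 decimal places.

19.00

By inclusion–exclusion:
Individual areas: |A| = 10, |B| = 12.
|A∩B|: x∈[1,2], y∈[5,8] → 1·3 = 3.
|A ∪ B| = 22 − 3 = 19.00.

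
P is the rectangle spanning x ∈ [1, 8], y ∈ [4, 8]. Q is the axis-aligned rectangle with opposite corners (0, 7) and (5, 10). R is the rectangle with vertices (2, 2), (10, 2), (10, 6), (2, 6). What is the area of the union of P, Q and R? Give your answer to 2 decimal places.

59.00

By inclusion–exclusion:
Individual areas: |P| = 28, |Q| = 15, |R| = 32.
|P∩Q|: x∈[1,5], y∈[7,8] → 4·1 = 4.
|P∩R|: x∈[2,8], y∈[4,6] → 6·2 = 12.
|Q∩R| = 0 (no overlap).
|P∩Q∩R| = 0.
|P ∪ Q ∪ R| = 75 − 16 + 0 = 59.00.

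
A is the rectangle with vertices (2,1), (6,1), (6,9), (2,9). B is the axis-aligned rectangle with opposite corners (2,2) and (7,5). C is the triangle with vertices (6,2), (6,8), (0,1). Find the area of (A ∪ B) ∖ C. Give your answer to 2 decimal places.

|A ∪ B| = 35.
|(A ∪ B) ∩ C| = 16.
|(A ∪ B) ∖ C| = 35 − 16 = 19.00.

19.00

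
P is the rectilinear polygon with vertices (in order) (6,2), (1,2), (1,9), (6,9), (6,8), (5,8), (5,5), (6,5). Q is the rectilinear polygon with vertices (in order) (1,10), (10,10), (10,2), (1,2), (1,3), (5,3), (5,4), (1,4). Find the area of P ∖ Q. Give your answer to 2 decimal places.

|P| = 32, |P∩Q| = 28.
|P ∖ Q| = |P| − |P∩Q| = 32 − 28 = 4.00.

4.00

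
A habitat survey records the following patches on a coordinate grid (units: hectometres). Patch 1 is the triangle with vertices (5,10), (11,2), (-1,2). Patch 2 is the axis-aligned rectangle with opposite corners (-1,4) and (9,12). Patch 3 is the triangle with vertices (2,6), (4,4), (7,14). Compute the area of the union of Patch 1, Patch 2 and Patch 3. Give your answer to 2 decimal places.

By inclusion–exclusion:
Individual areas: |Patch 1| = 48, |Patch 2| = 80, |Patch 3| = 13.
|Patch 1∩Patch 2| = 26.8333.
|Patch 1∩Patch 3| = 9.0952.
|Patch 2∩Patch 3| = 12.35.
|Patch 1∩Patch 2∩Patch 3| = 9.0952.
|Patch 1 ∪ Patch 2 ∪ Patch 3| = 141 − 48.2786 + 9.0952 = 101.82.

101.82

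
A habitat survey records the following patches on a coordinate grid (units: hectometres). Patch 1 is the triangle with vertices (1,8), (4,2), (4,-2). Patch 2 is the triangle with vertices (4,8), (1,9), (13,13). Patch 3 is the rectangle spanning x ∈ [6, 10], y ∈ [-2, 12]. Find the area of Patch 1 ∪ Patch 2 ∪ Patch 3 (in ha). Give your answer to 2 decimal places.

By inclusion–exclusion:
Individual areas: |Patch 1| = 6, |Patch 2| = 12, |Patch 3| = 56.
|Patch 1∩Patch 2| = 0.
|Patch 1∩Patch 3| = 0.
|Patch 2∩Patch 3| = 4.4444.
|Patch 1∩Patch 2∩Patch 3| = 0.
|Patch 1 ∪ Patch 2 ∪ Patch 3| = 74 − 4.4444 + 0 = 69.56.

69.56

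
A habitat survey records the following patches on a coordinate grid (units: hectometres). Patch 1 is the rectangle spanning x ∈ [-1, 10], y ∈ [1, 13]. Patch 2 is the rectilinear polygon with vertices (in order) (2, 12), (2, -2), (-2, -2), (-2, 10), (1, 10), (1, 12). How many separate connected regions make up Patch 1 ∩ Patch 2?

1

Patch 1 ∩ Patch 2 is a single connected region.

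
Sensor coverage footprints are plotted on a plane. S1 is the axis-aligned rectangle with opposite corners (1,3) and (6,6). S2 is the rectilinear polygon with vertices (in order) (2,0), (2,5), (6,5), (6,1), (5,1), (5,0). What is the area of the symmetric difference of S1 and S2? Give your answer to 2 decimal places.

|S1| = 15, |S2| = 19, |S1∩S2| = 8.
|S1 △ S2| = |S1| + |S2| − 2·|S1∩S2| = 15 + 19 − 16 = 18.00.

18.00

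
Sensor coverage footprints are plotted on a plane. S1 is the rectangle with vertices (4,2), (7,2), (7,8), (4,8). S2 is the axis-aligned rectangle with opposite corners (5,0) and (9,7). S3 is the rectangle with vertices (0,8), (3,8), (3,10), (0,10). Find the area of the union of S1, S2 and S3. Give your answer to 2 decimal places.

42.00

By inclusion–exclusion:
Individual areas: |S1| = 18, |S2| = 28, |S3| = 6.
|S1∩S2|: x∈[5,7], y∈[2,7] → 2·5 = 10.
|S1∩S3| = 0 (no overlap).
|S2∩S3| = 0 (no overlap).
|S1∩S2∩S3| = 0.
|S1 ∪ S2 ∪ S3| = 52 − 10 + 0 = 42.00.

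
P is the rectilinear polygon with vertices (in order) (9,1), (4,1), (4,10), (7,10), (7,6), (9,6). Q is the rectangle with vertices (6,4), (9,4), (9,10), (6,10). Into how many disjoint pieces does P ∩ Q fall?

P ∩ Q is a single connected region.

1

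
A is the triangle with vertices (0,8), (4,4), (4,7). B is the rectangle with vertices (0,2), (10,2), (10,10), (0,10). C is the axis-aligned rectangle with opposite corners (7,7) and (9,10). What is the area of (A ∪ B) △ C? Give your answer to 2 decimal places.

|A ∪ B| = 80.
|(A ∪ B) ∩ C| = 6.
|(A ∪ B) △ C| = 80 + 6 − 12 = 74.00.

74.00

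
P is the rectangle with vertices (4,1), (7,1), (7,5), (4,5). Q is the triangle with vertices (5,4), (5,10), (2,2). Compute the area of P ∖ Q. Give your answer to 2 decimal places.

10.67

|P| = 12, |P∩Q| = 1.3333.
|P ∖ Q| = |P| − |P∩Q| = 12 − 1.3333 = 10.67.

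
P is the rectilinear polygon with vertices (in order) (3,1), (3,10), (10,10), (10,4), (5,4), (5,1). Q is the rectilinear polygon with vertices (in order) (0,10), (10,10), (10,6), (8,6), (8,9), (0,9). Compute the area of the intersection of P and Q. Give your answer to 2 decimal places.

The intersection is the polygon with vertices (3,10), (10,10), (10,6), (8,6), (8,9), (3,9).
By the shoelace formula its area is 13.00.

13.00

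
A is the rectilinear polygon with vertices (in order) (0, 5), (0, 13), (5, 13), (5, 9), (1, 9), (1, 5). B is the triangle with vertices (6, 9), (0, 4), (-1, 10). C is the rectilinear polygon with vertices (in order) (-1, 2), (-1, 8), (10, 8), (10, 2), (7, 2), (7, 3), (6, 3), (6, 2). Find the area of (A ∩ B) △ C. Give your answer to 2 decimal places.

|A ∩ B| = 6.5.
|(A ∩ B) ∩ C| = 3.
|(A ∩ B) △ C| = 6.5 + 65 − 6 = 65.50.

65.50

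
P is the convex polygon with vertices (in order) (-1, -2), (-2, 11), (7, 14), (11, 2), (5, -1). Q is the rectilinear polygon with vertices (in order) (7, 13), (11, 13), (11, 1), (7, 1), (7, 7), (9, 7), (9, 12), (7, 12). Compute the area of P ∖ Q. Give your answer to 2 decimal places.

|P| = 146, |P∩Q| = 19.5.
|P ∖ Q| = |P| − |P∩Q| = 146 − 19.5 = 126.50.

126.50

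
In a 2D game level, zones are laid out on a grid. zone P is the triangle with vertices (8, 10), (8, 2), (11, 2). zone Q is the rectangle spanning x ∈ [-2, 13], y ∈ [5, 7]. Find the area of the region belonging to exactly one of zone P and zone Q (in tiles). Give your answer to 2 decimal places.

|zone P| = 12, |zone Q| = 30, |zone P∩zone Q| = 3.
|zone P △ zone Q| = |zone P| + |zone Q| − 2·|zone P∩zone Q| = 12 + 30 − 6 = 36.00.

36.00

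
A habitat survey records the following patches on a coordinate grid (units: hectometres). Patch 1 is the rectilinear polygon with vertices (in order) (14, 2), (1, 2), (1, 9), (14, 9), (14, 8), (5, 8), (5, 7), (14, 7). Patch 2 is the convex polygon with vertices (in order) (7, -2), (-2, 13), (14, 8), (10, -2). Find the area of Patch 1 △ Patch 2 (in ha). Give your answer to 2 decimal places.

|Patch 1| = 82, |Patch 2| = 112.5, |Patch 1∩Patch 2| = 62.6.
|Patch 1 △ Patch 2| = |Patch 1| + |Patch 2| − 2·|Patch 1∩Patch 2| = 82 + 112.5 − 125.2 = 69.30.

69.30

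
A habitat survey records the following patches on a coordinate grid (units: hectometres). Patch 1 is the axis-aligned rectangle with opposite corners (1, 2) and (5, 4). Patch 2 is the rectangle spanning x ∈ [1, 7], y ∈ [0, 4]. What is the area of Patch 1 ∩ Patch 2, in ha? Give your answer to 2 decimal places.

|Patch 1∩Patch 2|: x∈[1,5], y∈[2,4] → 4·2 = 8.

8.00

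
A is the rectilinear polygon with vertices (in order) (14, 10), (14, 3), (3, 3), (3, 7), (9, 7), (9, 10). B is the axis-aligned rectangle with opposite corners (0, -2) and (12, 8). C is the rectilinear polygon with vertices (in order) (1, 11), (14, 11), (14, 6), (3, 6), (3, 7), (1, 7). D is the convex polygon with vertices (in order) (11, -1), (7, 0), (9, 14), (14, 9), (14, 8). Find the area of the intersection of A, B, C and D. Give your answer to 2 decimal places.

The intersection is the polygon with vertices (9,7), (9,8), (12,8), (12,6), (7.857,6), (8,7).
By the shoelace formula its area is 7.07.

7.07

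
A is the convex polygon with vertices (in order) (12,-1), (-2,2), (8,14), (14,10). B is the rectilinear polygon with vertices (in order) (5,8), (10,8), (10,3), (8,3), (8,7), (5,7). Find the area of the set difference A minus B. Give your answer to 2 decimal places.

123.00

|A| = 136, |A∩B| = 13.
|A ∖ B| = |A| − |A∩B| = 136 − 13 = 123.00.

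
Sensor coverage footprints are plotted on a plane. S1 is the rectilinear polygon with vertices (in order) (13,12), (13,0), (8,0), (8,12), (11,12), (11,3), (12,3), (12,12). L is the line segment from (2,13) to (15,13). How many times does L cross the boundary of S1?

0

The segment lies entirely outside S1 and never meets its boundary.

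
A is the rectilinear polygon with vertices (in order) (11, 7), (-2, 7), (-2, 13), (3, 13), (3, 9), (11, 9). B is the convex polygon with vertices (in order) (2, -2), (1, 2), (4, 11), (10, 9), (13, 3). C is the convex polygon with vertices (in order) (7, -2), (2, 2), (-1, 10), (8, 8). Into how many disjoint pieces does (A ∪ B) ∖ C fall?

3

(A ∪ B) ∖ C splits into 3 disjoint pieces (area 21.4653, area 39.3662, area 9.0827).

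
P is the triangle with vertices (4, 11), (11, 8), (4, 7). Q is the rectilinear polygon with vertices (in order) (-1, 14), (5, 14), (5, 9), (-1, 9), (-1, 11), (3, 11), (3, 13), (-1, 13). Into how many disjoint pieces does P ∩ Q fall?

P ∩ Q is a single connected region.

1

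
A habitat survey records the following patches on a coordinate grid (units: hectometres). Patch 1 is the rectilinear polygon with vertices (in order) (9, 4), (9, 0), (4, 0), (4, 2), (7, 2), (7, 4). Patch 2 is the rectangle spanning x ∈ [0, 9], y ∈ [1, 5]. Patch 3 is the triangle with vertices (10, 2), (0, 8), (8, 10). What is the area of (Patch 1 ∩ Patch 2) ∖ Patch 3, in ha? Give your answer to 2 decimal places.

7.40

|Patch 1 ∩ Patch 2| = 9.
|(Patch 1 ∩ Patch 2) ∩ Patch 3| = 1.6.
|(Patch 1 ∩ Patch 2) ∖ Patch 3| = 9 − 1.6 = 7.40.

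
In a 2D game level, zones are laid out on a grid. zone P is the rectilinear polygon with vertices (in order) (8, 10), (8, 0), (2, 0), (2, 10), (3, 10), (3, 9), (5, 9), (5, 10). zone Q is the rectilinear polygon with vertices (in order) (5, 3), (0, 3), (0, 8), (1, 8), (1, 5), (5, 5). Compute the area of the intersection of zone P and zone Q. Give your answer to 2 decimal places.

The intersection is the polygon with vertices (2,5), (5,5), (5,3), (2,3).
By the shoelace formula its area is 6.00.

6.00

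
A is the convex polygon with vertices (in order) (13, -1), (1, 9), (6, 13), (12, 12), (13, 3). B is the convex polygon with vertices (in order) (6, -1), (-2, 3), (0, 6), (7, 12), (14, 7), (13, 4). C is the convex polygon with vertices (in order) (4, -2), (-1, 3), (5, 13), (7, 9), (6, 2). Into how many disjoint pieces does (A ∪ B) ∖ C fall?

3

(A ∪ B) ∖ C splits into 3 disjoint pieces (area 81.238, area 3.7647, area 2.6803).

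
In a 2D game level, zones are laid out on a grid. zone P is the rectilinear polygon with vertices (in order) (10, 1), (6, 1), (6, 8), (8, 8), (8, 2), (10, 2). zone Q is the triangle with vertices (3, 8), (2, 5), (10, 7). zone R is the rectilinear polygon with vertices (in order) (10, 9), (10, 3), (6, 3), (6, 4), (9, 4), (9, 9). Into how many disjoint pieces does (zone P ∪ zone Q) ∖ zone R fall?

2

(zone P ∪ zone Q) ∖ zone R splits into 2 disjoint pieces (area 6, area 16.4464).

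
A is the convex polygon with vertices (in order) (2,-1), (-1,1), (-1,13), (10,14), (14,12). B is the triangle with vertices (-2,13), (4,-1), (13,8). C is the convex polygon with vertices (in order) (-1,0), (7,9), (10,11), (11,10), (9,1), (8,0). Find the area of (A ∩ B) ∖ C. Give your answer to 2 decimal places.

38.76

|A ∩ B| = 68.4405.
|(A ∩ B) ∩ C| = 29.6764.
|(A ∩ B) ∖ C| = 68.4405 − 29.6764 = 38.76.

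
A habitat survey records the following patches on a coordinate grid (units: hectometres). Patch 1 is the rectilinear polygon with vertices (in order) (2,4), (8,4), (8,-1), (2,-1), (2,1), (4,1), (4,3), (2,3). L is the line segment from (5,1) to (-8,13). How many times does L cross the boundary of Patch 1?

3

The segment meets the boundary at (2,3.769), (2.833,3), (4,1.923).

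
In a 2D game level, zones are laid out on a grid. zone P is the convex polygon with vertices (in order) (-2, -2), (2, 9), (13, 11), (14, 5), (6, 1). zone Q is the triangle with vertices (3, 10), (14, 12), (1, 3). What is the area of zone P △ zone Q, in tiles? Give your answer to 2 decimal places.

92.39

|zone P| = 112, |zone Q| = 36.5, |zone P∩zone Q| = 28.0548.
|zone P △ zone Q| = |zone P| + |zone Q| − 2·|zone P∩zone Q| = 112 + 36.5 − 56.1096 = 92.39.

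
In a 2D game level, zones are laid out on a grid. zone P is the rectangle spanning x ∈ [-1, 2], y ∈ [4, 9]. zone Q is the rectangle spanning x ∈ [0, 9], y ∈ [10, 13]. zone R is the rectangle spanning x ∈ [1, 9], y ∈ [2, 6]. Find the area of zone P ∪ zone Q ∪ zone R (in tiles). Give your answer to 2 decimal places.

By inclusion–exclusion:
Individual areas: |zone P| = 15, |zone Q| = 27, |zone R| = 32.
|zone P∩zone Q| = 0 (no overlap).
|zone P∩zone R|: x∈[1,2], y∈[4,6] → 1·2 = 2.
|zone Q∩zone R| = 0 (no overlap).
|zone P∩zone Q∩zone R| = 0.
|zone P ∪ zone Q ∪ zone R| = 74 − 2 + 0 = 72.00.

72.00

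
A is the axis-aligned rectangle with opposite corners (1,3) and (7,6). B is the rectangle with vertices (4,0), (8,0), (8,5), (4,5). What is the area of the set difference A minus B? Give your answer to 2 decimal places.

|A∩B|: x∈[4,7], y∈[3,5] → 3·2 = 6.
|A| = 18.
|A ∖ B| = |A| − |A∩B| = 18 − 6 = 12.00.

12.00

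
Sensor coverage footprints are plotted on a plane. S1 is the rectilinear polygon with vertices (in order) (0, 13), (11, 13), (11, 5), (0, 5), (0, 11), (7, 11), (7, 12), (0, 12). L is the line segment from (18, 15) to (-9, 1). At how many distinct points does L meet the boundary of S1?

2

The segment meets the boundary at (0,5.667), (11,11.37).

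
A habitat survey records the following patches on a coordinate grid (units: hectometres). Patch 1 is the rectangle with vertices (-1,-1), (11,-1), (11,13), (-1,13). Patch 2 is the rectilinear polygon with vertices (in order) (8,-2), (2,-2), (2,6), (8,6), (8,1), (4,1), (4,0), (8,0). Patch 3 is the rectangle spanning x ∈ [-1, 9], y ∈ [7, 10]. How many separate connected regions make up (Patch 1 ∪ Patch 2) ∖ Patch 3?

1

(Patch 1 ∪ Patch 2) ∖ Patch 3 is a single connected region.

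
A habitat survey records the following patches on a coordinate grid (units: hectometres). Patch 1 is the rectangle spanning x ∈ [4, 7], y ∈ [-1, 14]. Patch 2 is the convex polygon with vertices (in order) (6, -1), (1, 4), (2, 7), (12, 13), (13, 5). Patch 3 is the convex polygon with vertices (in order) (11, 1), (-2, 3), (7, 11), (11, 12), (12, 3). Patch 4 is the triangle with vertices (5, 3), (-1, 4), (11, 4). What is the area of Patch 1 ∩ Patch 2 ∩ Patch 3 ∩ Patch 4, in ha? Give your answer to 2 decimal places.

2.58

The intersection is the polygon with vertices (7,3.333), (5,3), (4,3.167), (4,4), (7,4).
By the shoelace formula its area is 2.58.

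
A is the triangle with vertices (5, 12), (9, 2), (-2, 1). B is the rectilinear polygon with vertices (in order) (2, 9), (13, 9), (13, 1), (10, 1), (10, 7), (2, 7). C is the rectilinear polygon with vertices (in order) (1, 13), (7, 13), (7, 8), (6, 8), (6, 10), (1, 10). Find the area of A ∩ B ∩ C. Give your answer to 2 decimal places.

The intersection is the polygon with vertices (6.2,9), (6.6,8), (6,8), (6,9).
By the shoelace formula its area is 0.40.

0.40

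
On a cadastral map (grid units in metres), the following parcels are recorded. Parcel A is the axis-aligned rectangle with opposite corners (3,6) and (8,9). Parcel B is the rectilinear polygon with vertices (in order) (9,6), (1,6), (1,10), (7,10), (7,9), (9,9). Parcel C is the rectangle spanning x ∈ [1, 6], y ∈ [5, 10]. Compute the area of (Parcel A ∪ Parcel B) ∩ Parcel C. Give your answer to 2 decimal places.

The region (Parcel A ∪ Parcel B) ∩ Parcel C is the polygon with vertices (3,6), (1,6), (1,10), (6,10), (6,6).
By the shoelace formula its area is 20.00.

20.00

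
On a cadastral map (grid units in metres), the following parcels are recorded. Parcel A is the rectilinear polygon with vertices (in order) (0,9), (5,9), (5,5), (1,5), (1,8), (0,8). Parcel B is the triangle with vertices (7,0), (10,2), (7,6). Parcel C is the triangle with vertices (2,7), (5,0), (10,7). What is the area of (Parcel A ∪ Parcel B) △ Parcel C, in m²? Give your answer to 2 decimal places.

39.97

|Parcel A ∪ Parcel B| = 26.
|(Parcel A ∪ Parcel B) ∩ Parcel C| = 7.016.
|(Parcel A ∪ Parcel B) △ Parcel C| = 26 + 28 − 14.0321 = 39.97.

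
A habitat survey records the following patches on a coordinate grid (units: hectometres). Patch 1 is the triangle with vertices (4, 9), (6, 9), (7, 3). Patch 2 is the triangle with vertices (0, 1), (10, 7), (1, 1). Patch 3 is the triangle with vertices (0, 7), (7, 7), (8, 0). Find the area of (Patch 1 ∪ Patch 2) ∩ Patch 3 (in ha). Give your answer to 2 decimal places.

|Patch 1 ∪ Patch 2| = 8.8859.
|(Patch 1 ∪ Patch 2) ∩ Patch 3| = 3.42.

3.42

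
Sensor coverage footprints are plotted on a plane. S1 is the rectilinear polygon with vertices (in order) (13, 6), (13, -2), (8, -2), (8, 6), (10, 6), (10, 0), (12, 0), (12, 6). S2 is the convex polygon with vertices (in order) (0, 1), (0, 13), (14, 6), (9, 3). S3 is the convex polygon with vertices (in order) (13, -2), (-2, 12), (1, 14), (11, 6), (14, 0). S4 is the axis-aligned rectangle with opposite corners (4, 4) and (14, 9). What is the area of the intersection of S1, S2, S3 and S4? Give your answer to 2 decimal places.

The intersection is the polygon with vertices (10,4), (8,4), (8,6), (10,6).
By the shoelace formula its area is 4.00.

4.00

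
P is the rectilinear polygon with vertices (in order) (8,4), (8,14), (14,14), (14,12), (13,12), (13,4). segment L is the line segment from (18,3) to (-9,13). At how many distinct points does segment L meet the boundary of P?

2

The segment meets the boundary at (8,6.704), (13,4.852).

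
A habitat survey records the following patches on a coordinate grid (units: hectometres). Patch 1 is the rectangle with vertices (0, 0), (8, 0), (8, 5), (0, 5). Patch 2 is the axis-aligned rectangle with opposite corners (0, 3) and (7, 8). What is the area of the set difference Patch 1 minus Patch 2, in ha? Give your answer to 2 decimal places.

26.00

|Patch 1∩Patch 2|: x∈[0,7], y∈[3,5] → 7·2 = 14.
|Patch 1| = 40.
|Patch 1 ∖ Patch 2| = |Patch 1| − |Patch 1∩Patch 2| = 40 − 14 = 26.00.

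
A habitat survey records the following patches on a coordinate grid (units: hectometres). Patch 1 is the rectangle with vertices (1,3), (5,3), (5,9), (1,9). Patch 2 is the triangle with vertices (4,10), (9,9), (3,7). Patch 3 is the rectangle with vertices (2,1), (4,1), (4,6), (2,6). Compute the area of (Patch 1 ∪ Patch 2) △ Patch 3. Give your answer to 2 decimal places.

|Patch 1 ∪ Patch 2| = 29.3333.
|(Patch 1 ∪ Patch 2) ∩ Patch 3| = 6.
|(Patch 1 ∪ Patch 2) △ Patch 3| = 29.3333 + 10 − 12 = 27.33.

27.33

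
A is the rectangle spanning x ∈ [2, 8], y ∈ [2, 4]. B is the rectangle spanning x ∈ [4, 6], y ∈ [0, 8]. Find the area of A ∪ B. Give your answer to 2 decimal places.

24.00

By inclusion–exclusion:
Individual areas: |A| = 12, |B| = 16.
|A∩B|: x∈[4,6], y∈[2,4] → 2·2 = 4.
|A ∪ B| = 28 − 4 = 24.00.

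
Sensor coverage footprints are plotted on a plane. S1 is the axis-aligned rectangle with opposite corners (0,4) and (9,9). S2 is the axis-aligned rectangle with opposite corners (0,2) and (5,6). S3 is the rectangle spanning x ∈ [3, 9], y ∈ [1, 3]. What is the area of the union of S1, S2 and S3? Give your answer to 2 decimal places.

65.00

By inclusion–exclusion:
Individual areas: |S1| = 45, |S2| = 20, |S3| = 12.
|S1∩S2|: x∈[0,5], y∈[4,6] → 5·2 = 10.
|S1∩S3| = 0 (no overlap).
|S2∩S3|: x∈[3,5], y∈[2,3] → 2·1 = 2.
|S1∩S2∩S3| = 0.
|S1 ∪ S2 ∪ S3| = 77 − 12 + 0 = 65.00.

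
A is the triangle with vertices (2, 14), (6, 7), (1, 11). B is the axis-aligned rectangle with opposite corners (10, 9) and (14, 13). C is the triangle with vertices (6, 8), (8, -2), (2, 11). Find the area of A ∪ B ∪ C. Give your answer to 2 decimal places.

39.63

By inclusion–exclusion:
Individual areas: |A| = 9.5, |B| = 16, |C| = 17.
|A∩B| = 0.
|A∩C| = 2.8659.
|B∩C| = 0.
|A∩B∩C| = 0.
|A ∪ B ∪ C| = 42.5 − 2.8659 + 0 = 39.63.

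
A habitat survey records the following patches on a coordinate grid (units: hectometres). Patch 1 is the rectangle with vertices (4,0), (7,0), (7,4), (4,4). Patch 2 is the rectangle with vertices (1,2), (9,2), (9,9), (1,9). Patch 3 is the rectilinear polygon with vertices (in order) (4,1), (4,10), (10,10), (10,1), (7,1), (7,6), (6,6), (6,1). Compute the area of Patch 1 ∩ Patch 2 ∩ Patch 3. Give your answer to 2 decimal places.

4.00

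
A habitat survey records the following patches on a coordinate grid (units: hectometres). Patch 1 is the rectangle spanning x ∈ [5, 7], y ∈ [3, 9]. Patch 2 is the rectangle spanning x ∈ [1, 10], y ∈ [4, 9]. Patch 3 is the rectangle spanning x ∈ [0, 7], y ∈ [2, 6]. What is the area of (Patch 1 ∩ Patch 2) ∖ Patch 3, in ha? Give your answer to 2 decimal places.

|Patch 1 ∩ Patch 2| = 10.
|(Patch 1 ∩ Patch 2) ∩ Patch 3| = 4.
|(Patch 1 ∩ Patch 2) ∖ Patch 3| = 10 − 4 = 6.00.

6.00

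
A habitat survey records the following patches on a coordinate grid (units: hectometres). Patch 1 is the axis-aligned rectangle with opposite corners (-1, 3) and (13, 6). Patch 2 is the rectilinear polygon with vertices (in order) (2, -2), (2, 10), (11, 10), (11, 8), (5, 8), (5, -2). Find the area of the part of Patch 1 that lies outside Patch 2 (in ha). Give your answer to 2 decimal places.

33.00

|Patch 1| = 42, |Patch 1∩Patch 2| = 9.
|Patch 1 ∖ Patch 2| = |Patch 1| − |Patch 1∩Patch 2| = 42 − 9 = 33.00.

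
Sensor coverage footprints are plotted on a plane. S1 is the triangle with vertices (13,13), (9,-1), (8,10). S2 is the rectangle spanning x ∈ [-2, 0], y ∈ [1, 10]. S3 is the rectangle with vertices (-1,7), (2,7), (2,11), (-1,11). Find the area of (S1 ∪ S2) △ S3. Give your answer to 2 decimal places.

53.00

|S1 ∪ S2| = 47.
|(S1 ∪ S2) ∩ S3| = 3.
|(S1 ∪ S2) △ S3| = 47 + 12 − 6 = 53.00.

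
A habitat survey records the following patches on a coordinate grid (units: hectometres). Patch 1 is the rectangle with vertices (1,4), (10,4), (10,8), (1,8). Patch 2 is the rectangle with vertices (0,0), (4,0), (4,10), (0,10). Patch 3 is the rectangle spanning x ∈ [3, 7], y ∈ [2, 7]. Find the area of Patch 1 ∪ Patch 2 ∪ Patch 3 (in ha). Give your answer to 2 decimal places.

By inclusion–exclusion:
Individual areas: |Patch 1| = 36, |Patch 2| = 40, |Patch 3| = 20.
|Patch 1∩Patch 2|: x∈[1,4], y∈[4,8] → 3·4 = 12.
|Patch 1∩Patch 3|: x∈[3,7], y∈[4,7] → 4·3 = 12.
|Patch 2∩Patch 3|: x∈[3,4], y∈[2,7] → 1·5 = 5.
|Patch 1∩Patch 2∩Patch 3| = 3.
|Patch 1 ∪ Patch 2 ∪ Patch 3| = 96 − 29 + 3 = 70.00.

70.00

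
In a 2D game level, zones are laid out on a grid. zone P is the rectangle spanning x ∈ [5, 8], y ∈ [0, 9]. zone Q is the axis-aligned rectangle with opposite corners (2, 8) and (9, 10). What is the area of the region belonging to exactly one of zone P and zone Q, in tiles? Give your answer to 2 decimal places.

|zone P∩zone Q|: x∈[5,8], y∈[8,9] → 3·1 = 3.
|zone P △ zone Q| = |zone P| + |zone Q| − 2·|zone P∩zone Q| = 27 + 14 − 6 = 35.00.

35.00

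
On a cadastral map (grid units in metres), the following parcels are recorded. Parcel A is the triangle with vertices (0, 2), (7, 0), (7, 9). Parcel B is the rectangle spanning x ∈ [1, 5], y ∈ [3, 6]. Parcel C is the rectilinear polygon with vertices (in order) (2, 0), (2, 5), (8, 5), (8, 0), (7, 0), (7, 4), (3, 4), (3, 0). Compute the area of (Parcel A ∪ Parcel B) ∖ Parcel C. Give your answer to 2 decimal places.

28.29

|Parcel A ∪ Parcel B| = 36.
|(Parcel A ∪ Parcel B) ∩ Parcel C| = 7.7143.
|(Parcel A ∪ Parcel B) ∖ Parcel C| = 36 − 7.7143 = 28.29.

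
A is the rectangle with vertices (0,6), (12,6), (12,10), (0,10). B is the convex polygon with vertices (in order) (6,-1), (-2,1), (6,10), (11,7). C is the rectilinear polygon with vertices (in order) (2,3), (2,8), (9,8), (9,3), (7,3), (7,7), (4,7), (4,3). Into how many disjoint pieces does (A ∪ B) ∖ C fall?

(A ∪ B) ∖ C splits into 2 disjoint pieces (area 35.5125, area 42).

2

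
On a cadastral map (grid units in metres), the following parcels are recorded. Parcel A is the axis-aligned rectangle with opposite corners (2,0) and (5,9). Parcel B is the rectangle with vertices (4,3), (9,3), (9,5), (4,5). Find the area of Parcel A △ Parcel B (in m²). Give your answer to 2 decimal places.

33.00

|Parcel A∩Parcel B|: x∈[4,5], y∈[3,5] → 1·2 = 2.
|Parcel A △ Parcel B| = |Parcel A| + |Parcel B| − 2·|Parcel A∩Parcel B| = 27 + 10 − 4 = 33.00.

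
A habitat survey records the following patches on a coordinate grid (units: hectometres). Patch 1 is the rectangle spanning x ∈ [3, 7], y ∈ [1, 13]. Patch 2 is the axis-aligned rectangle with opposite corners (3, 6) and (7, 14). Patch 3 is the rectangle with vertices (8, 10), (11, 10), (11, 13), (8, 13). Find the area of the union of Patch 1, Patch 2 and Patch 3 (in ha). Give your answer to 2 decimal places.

By inclusion–exclusion:
Individual areas: |Patch 1| = 48, |Patch 2| = 32, |Patch 3| = 9.
|Patch 1∩Patch 2|: x∈[3,7], y∈[6,13] → 4·7 = 28.
|Patch 1∩Patch 3| = 0 (no overlap).
|Patch 2∩Patch 3| = 0 (no overlap).
|Patch 1∩Patch 2∩Patch 3| = 0.
|Patch 1 ∪ Patch 2 ∪ Patch 3| = 89 − 28 + 0 = 61.00.

61.00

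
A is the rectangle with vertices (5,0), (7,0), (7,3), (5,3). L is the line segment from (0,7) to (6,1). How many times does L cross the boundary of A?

The segment meets the boundary at (5,2).

1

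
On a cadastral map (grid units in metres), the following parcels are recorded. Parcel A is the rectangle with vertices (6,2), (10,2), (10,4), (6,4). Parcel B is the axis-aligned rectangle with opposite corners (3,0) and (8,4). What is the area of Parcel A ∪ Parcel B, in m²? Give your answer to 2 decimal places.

By inclusion–exclusion:
Individual areas: |Parcel A| = 8, |Parcel B| = 20.
|Parcel A∩Parcel B|: x∈[6,8], y∈[2,4] → 2·2 = 4.
|Parcel A ∪ Parcel B| = 28 − 4 = 24.00.

24.00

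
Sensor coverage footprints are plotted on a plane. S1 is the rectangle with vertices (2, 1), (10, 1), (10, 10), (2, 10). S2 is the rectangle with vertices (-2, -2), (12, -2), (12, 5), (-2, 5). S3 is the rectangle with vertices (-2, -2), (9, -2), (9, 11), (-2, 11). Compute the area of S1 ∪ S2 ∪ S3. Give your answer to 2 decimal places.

By inclusion–exclusion:
Individual areas: |S1| = 72, |S2| = 98, |S3| = 143.
|S1∩S2|: x∈[2,10], y∈[1,5] → 8·4 = 32.
|S1∩S3|: x∈[2,9], y∈[1,10] → 7·9 = 63.
|S2∩S3|: x∈[-2,9], y∈[-2,5] → 11·7 = 77.
|S1∩S2∩S3| = 28.
|S1 ∪ S2 ∪ S3| = 313 − 172 + 28 = 169.00.

169.00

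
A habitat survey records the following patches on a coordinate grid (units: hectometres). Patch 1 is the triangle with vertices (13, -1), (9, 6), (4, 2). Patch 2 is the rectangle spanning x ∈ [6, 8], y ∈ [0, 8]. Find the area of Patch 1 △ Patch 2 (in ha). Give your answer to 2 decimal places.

|Patch 1| = 25.5, |Patch 2| = 16, |Patch 1∩Patch 2| = 6.8.
|Patch 1 △ Patch 2| = |Patch 1| + |Patch 2| − 2·|Patch 1∩Patch 2| = 25.5 + 16 − 13.6 = 27.90.

27.90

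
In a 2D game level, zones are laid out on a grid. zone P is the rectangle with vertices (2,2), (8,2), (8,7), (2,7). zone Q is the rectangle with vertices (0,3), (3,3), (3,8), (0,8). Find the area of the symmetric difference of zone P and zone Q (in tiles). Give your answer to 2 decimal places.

|zone P∩zone Q|: x∈[2,3], y∈[3,7] → 1·4 = 4.
|zone P △ zone Q| = |zone P| + |zone Q| − 2·|zone P∩zone Q| = 30 + 15 − 8 = 37.00.

37.00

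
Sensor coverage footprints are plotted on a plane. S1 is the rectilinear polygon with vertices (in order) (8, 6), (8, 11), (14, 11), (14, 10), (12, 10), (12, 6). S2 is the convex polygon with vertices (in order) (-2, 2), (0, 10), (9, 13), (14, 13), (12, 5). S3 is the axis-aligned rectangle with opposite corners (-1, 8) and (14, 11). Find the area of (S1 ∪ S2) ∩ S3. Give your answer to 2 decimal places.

39.00

The region (S1 ∪ S2) ∩ S3 is the polygon with vertices (14,10), (13.25,10), (12.75,8), (-0.5,8), (0,10), (3,11), (13.5,11), (14,11).
By the shoelace formula its area is 39.00.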